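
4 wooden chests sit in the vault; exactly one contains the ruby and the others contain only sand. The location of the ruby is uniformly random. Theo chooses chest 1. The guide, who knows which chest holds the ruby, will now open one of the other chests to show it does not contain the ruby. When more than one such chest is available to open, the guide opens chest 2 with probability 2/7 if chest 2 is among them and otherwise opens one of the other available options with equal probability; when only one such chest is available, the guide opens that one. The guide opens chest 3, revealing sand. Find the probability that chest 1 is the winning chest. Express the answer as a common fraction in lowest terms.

Consider each possible location of the ruby in turn.
If it is in chest 1 (prior 1/4): chest 2 is available but not opened; chest 3 gets probability (1 − 2/7)/2 = 5/14; weight (1/4)·(5/14) = 5/56.
If it is in chest 2 (prior 1/4): chest 2 holds the prize so is unavailable; the guide chooses uniformly among the 2 others, probability 1/2; weight (1/4)·(1/2) = 1/8.
If it is in chest 3 (prior 1/4): the guide opened chest 3, so this case is ruled out; weight (1/4)·0 = 0.
If it is in chest 4 (prior 1/4): chest 2 is available but not opened, probability 5/7; weight (1/4)·(5/7) = 5/28.
The weights sum to 11/28.
So P(the ruby in chest 1 | the guide opened chest 3) = (5/56) / (11/28) = 5/22.

5/22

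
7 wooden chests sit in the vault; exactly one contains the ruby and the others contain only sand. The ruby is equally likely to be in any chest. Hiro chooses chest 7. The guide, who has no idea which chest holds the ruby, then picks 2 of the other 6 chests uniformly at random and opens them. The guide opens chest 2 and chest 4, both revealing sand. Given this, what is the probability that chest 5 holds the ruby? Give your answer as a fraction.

Apply Bayes' rule, conditioning on where the ruby actually is.
If it is in any of chests 1, 3, 5, 6, and 7 (prior 1/7 each): the guide picks exactly this set with probability 1/15 regardless, and none is the prize; weight (1/7)·(1/15) = 1/105 each.
If it is in either of chests 2 and 4 (prior 1/7 each): that chest was opened and seen not to hold the prize — ruled out; weight (1/7)·0 = 0 each.
The weights sum to 1/21.
So P(the ruby in chest 5 | the guide opened chest 2 and chest 4) = (1/105) / (1/21) = 1/5.

1/5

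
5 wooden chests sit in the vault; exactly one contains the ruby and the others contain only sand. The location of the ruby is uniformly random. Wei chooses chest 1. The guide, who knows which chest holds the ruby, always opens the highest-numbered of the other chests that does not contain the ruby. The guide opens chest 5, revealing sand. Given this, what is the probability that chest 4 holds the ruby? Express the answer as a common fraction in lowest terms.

1/4

Condition on the true location of the ruby.
If it is in any of chests 1, 2, 3, and 4 (prior 1/5 each): chest 5 is the highest-numbered option available, probability 1; weight (1/5)·1 = 1/5 each.
If it is in chest 5 (prior 1/5): the guide opened chest 5, so this case is ruled out; weight (1/5)·0 = 0.
The weights sum to 4/5.
So P(the ruby in chest 4 | the guide opened chest 5) = (1/5) / (4/5) = 1/4.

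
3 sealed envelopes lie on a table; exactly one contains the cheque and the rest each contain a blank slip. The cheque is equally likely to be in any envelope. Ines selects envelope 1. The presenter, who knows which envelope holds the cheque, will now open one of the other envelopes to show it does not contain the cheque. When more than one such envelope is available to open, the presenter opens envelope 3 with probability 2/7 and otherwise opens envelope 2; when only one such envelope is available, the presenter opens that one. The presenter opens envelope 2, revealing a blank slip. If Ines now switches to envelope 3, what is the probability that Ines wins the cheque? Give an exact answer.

7/12

Apply Bayes' rule, conditioning on where the cheque actually is.
If it is in envelope 1 (prior 1/3): envelope 3 is available but not opened, probability 5/7; weight (1/3)·(5/7) = 5/21.
If it is in envelope 2 (prior 1/3): the presenter opened envelope 2, so this case is ruled out; weight (1/3)·0 = 0.
If it is in envelope 3 (prior 1/3): only envelope 2 is available, probability 1; weight (1/3)·1 = 1/3.
The weights sum to 4/7.
So P(the cheque in envelope 3 | the presenter opened envelope 2) = (1/3) / (4/7) = 7/12.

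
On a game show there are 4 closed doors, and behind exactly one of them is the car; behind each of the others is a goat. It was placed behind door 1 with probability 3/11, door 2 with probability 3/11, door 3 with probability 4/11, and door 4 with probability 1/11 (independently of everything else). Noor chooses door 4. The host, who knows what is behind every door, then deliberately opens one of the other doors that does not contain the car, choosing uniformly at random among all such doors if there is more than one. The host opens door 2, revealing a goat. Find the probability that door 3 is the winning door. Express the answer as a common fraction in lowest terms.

12/23

Consider each possible location of the car in turn.
If it is behind door 1 (prior 3/11): the host has 2 equally likely choices, so probability 1/2; weight (3/11)·(1/2) = 3/22.
If it is behind door 2 (prior 3/11): the host opened door 2, so this case is ruled out; weight (3/11)·0 = 0.
If it is behind door 3 (prior 4/11): the host has 2 equally likely choices, so probability 1/2; weight (4/11)·(1/2) = 2/11.
If it is behind door 4 (prior 1/11): the host has 3 equally likely choices, so probability 1/3; weight (1/11)·(1/3) = 1/33.
The weights sum to 23/66.
So P(the car behind door 3 | the host opened door 2) = (2/11) / (23/66) = 12/23.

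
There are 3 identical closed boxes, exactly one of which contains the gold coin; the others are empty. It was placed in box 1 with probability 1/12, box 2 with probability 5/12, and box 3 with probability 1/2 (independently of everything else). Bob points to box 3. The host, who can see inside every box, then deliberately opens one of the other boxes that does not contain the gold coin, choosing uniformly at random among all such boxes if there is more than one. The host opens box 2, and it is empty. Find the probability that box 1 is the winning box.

1/4

Apply Bayes' rule, conditioning on where the gold coin actually is.
If it is in box 1 (prior 1/12): the host has no choice, probability 1; weight (1/12)·1 = 1/12.
If it is in box 2 (prior 5/12): the host opened box 2, so this case is ruled out; weight (5/12)·0 = 0.
If it is in box 3 (prior 1/2): the host has 2 equally likely choices, so probability 1/2; weight (1/2)·(1/2) = 1/4.
The weights sum to 1/3.
So P(the gold coin in box 1 | the host opened box 2) = (1/12) / (1/3) = 1/4.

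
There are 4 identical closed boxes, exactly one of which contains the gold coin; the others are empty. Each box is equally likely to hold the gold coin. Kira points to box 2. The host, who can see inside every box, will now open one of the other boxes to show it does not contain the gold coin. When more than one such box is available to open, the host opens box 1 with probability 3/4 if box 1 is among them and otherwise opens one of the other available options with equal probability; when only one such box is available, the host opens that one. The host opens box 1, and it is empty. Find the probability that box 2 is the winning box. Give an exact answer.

Condition on the true location of the gold coin.
If it is in box 1 (prior 1/4): the host opened box 1, so this case is ruled out; weight (1/4)·0 = 0.
If it is in any of boxes 2, 3, and 4 (prior 1/4 each): box 1 is available, opened with probability 3/4; weight (1/4)·(3/4) = 3/16 each.
The weights sum to 9/16.
So P(the gold coin in box 2 | the host opened box 1) = (3/16) / (9/16) = 1/3.

1/3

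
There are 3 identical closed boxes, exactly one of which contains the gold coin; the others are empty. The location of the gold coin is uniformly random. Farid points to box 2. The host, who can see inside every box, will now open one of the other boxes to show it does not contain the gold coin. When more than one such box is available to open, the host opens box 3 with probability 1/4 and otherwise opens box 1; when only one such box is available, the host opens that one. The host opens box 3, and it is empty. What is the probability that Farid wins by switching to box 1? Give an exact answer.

4/5

Condition on the true location of the gold coin.
If it is in box 1 (prior 1/3): only box 3 is available, probability 1; weight (1/3)·1 = 1/3.
If it is in box 2 (prior 1/3): box 3 is available, opened with probability 1/4; weight (1/3)·(1/4) = 1/12.
If it is in box 3 (prior 1/3): the host opened box 3, so this case is ruled out; weight (1/3)·0 = 0.
The weights sum to 5/12.
So P(the gold coin in box 1 | the host opened box 3) = (1/3) / (5/12) = 4/5.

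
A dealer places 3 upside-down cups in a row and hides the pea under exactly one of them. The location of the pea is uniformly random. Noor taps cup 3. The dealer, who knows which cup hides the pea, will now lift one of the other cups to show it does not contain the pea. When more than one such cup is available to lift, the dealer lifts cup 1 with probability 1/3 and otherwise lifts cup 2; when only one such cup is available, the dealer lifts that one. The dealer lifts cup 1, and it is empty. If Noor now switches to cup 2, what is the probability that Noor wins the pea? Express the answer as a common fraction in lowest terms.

3/4

Condition on the true location of the pea.
If it is under cup 1 (prior 1/3): the dealer opened cup 1, so this case is ruled out; weight (1/3)·0 = 0.
If it is under cup 2 (prior 1/3): only cup 1 is available, probability 1; weight (1/3)·1 = 1/3.
If it is under cup 3 (prior 1/3): cup 1 is available, opened with probability 1/3; weight (1/3)·(1/3) = 1/9.
The weights sum to 4/9.
So P(the pea under cup 2 | the dealer opened cup 1) = (1/3) / (4/9) = 3/4.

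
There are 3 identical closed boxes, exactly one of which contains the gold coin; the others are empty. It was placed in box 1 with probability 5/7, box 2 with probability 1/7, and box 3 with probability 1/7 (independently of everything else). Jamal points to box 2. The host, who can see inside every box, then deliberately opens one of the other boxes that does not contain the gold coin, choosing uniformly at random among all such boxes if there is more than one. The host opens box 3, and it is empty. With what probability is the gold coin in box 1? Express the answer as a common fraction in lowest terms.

Apply Bayes' rule, conditioning on where the gold coin actually is.
If it is in box 1 (prior 5/7): the host has no choice, probability 1; weight (5/7)·1 = 5/7.
If it is in box 2 (prior 1/7): the host has 2 equally likely choices, so probability 1/2; weight (1/7)·(1/2) = 1/14.
If it is in box 3 (prior 1/7): the host opened box 3, so this case is ruled out; weight (1/7)·0 = 0.
The weights sum to 11/14.
So P(the gold coin in box 1 | the host opened box 3) = (5/7) / (11/14) = 10/11.

10/11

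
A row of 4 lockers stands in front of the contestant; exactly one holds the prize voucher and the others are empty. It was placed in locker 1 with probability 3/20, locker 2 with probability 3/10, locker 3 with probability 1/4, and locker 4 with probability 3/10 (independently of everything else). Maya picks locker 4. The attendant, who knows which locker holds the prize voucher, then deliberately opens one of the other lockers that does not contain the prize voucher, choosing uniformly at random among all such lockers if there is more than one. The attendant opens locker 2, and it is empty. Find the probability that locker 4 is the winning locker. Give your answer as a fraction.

1/3

Consider each possible location of the prize voucher in turn.
If it is in locker 1 (prior 3/20): the attendant has 2 equally likely choices, so probability 1/2; weight (3/20)·(1/2) = 3/40.
If it is in locker 2 (prior 3/10): the attendant opened locker 2, so this case is ruled out; weight (3/10)·0 = 0.
If it is in locker 3 (prior 1/4): the attendant has 2 equally likely choices, so probability 1/2; weight (1/4)·(1/2) = 1/8.
If it is in locker 4 (prior 3/10): the attendant has 3 equally likely choices, so probability 1/3; weight (3/10)·(1/3) = 1/10.
The weights sum to 3/10.
So P(the prize voucher in locker 4 | the attendant opened locker 2) = (1/10) / (3/10) = 1/3.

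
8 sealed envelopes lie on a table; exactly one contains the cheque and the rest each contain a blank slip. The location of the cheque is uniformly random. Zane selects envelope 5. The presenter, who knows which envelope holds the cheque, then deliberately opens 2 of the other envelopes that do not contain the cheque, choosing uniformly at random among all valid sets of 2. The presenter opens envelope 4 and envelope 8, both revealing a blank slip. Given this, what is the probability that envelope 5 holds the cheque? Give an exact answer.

Consider each possible location of the cheque in turn.
If it is in any of envelopes 1, 2, 3, 6, and 7 (prior 1/8 each): the presenter has 15 equally likely choices, so probability 1/15; weight (1/8)·(1/15) = 1/120 each.
If it is in either of envelopes 4 and 8 (prior 1/8 each): that envelope was opened and seen not to hold the prize — ruled out; weight (1/8)·0 = 0 each.
If it is in envelope 5 (prior 1/8): the presenter has 21 equally likely choices, so probability 1/21; weight (1/8)·(1/21) = 1/168.
The weights sum to 1/21.
So P(the cheque in envelope 5 | the presenter opened envelope 4 and envelope 8) = (1/168) / (1/21) = 1/8.

1/8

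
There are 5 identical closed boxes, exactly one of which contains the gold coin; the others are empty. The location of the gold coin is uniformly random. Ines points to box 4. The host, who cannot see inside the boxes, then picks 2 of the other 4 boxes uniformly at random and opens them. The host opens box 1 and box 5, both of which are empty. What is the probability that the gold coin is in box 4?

1/3

Apply Bayes' rule, conditioning on where the gold coin actually is.
If it is in either of boxes 1 and 5 (prior 1/5 each): that box was opened and seen not to hold the prize — ruled out; weight (1/5)·0 = 0 each.
If it is in any of boxes 2, 3, and 4 (prior 1/5 each): the host picks exactly this set with probability 1/6 regardless, and none is the prize; weight (1/5)·(1/6) = 1/30 each.
The weights sum to 1/10.
So P(the gold coin in box 4 | the host opened box 1 and box 5) = (1/30) / (1/10) = 1/3.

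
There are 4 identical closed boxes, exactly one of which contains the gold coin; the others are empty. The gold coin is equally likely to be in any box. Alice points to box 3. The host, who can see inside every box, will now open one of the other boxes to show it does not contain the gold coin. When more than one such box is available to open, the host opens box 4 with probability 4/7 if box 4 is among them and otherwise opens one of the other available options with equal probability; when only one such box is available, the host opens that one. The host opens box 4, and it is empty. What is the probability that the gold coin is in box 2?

1/3

Condition on the true location of the gold coin.
If it is in any of boxes 1, 2, and 3 (prior 1/4 each): box 4 is available, opened with probability 4/7; weight (1/4)·(4/7) = 1/7 each.
If it is in box 4 (prior 1/4): the host opened box 4, so this case is ruled out; weight (1/4)·0 = 0.
The weights sum to 3/7.
So P(the gold coin in box 2 | the host opened box 4) = (1/7) / (3/7) = 1/3.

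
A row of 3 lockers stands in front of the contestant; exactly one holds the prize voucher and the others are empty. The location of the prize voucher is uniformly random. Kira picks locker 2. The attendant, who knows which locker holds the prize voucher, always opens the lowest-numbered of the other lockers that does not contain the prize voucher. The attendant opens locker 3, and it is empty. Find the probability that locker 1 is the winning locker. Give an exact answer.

1

Apply Bayes' rule, conditioning on where the prize voucher actually is.
If it is in locker 1 (prior 1/3): locker 3 is the lowest-numbered option available, probability 1; weight (1/3)·1 = 1/3.
If it is in locker 2 (prior 1/3): the attendant would have opened locker 1 instead, probability 0; weight (1/3)·0 = 0.
If it is in locker 3 (prior 1/3): the attendant opened locker 3, so this case is ruled out; weight (1/3)·0 = 0.
The weights sum to 1/3.
So P(the prize voucher in locker 1 | the attendant opened locker 3) = (1/3) / (1/3) = 1.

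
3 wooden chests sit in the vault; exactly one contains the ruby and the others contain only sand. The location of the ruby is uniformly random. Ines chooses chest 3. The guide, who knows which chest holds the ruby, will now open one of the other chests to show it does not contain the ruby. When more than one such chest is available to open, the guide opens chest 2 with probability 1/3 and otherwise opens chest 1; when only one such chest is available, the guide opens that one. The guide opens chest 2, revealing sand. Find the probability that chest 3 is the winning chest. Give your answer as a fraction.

Condition on the true location of the ruby.
If it is in chest 1 (prior 1/3): only chest 2 is available, probability 1; weight (1/3)·1 = 1/3.
If it is in chest 2 (prior 1/3): the guide opened chest 2, so this case is ruled out; weight (1/3)·0 = 0.
If it is in chest 3 (prior 1/3): chest 2 is available, opened with probability 1/3; weight (1/3)·(1/3) = 1/9.
The weights sum to 4/9.
So P(the ruby in chest 3 | the guide opened chest 2) = (1/9) / (4/9) = 1/4.

1/4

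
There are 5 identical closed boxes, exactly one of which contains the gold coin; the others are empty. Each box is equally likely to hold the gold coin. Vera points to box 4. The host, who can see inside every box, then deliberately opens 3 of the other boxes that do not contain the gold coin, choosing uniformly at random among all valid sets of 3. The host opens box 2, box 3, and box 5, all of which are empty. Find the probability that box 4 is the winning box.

1/5

Consider each possible location of the gold coin in turn.
If it is in box 1 (prior 1/5): the host has no choice, probability 1; weight (1/5)·1 = 1/5.
If it is in any of boxes 2, 3, and 5 (prior 1/5 each): that box was opened and seen not to hold the prize — ruled out; weight (1/5)·0 = 0 each.
If it is in box 4 (prior 1/5): the host has 4 equally likely choices, so probability 1/4; weight (1/5)·(1/4) = 1/20.
The weights sum to 1/4.
So P(the gold coin in box 4 | the host opened box 2, box 3, and box 5) = (1/20) / (1/4) = 1/5.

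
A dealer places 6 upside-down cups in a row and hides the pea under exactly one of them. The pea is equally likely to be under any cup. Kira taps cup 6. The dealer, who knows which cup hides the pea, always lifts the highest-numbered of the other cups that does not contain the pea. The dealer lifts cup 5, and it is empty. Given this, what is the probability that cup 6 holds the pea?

1/5

Apply Bayes' rule, conditioning on where the pea actually is.
If it is under any of cups 1, 2, 3, 4, and 6 (prior 1/6 each): cup 5 is the highest-numbered option available, probability 1; weight (1/6)·1 = 1/6 each.
If it is under cup 5 (prior 1/6): the dealer opened cup 5, so this case is ruled out; weight (1/6)·0 = 0.
The weights sum to 5/6.
So P(the pea under cup 6 | the dealer opened cup 5) = (1/6) / (5/6) = 1/5.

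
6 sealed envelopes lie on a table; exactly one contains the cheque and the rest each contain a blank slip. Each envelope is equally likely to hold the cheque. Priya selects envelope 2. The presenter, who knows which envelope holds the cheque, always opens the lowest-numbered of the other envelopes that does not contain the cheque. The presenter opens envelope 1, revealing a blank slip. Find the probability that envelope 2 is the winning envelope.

1/5

Apply Bayes' rule, conditioning on where the cheque actually is.
If it is in envelope 1 (prior 1/6): the presenter opened envelope 1, so this case is ruled out; weight (1/6)·0 = 0.
If it is in any of envelopes 2, 3, 4, 5, and 6 (prior 1/6 each): envelope 1 is the lowest-numbered option available, probability 1; weight (1/6)·1 = 1/6 each.
The weights sum to 5/6.
So P(the cheque in envelope 2 | the presenter opened envelope 1) = (1/6) / (5/6) = 1/5.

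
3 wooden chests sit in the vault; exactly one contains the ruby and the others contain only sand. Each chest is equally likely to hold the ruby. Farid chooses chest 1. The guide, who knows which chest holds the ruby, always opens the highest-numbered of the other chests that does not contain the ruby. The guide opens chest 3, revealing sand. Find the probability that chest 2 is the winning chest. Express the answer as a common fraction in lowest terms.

Condition on the true location of the ruby.
If it is in either of chests 1 and 2 (prior 1/3 each): chest 3 is the highest-numbered option available, probability 1; weight (1/3)·1 = 1/3 each.
If it is in chest 3 (prior 1/3): the guide opened chest 3, so this case is ruled out; weight (1/3)·0 = 0.
The weights sum to 2/3.
So P(the ruby in chest 2 | the guide opened chest 3) = (1/3) / (2/3) = 1/2.

1/2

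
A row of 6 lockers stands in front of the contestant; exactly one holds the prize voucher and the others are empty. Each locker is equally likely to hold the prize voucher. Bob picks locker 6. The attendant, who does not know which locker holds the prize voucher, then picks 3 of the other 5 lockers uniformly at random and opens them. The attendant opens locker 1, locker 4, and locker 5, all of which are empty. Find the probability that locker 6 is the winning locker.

1/3

Consider each possible location of the prize voucher in turn.
If it is in any of lockers 1, 4, and 5 (prior 1/6 each): that locker was opened and seen not to hold the prize — ruled out; weight (1/6)·0 = 0 each.
If it is in any of lockers 2, 3, and 6 (prior 1/6 each): the attendant picks exactly this set with probability 1/10 regardless, and none is the prize; weight (1/6)·(1/10) = 1/60 each.
The weights sum to 1/20.
So P(the prize voucher in locker 6 | the attendant opened locker 1, locker 4, and locker 5) = (1/60) / (1/20) = 1/3.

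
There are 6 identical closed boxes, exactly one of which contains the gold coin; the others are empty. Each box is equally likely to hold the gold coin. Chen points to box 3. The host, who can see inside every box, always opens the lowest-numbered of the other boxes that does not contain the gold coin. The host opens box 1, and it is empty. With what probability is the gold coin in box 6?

1/5

Condition on the true location of the gold coin.
If it is in box 1 (prior 1/6): the host opened box 1, so this case is ruled out; weight (1/6)·0 = 0.
If it is in any of boxes 2, 3, 4, 5, and 6 (prior 1/6 each): box 1 is the lowest-numbered option available, probability 1; weight (1/6)·1 = 1/6 each.
The weights sum to 5/6.
So P(the gold coin in box 6 | the host opened box 1) = (1/6) / (5/6) = 1/5.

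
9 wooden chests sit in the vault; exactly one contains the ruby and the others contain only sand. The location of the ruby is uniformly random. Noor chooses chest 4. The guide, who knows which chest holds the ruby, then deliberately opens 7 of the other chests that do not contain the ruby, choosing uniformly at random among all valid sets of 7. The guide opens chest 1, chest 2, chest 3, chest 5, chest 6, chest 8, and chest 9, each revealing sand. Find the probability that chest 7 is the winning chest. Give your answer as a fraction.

Apply Bayes' rule, conditioning on where the ruby actually is.
If it is in any of chests 1, 2, 3, 5, 6, 8, and 9 (prior 1/9 each): that chest was opened and seen not to hold the prize — ruled out; weight (1/9)·0 = 0 each.
If it is in chest 4 (prior 1/9): the guide has 8 equally likely choices, so probability 1/8; weight (1/9)·(1/8) = 1/72.
If it is in chest 7 (prior 1/9): the guide has no choice, probability 1; weight (1/9)·1 = 1/9.
The weights sum to 1/8.
So P(the ruby in chest 7 | the guide opened chest 1, chest 2, chest 3, chest 5, chest 6, chest 8, and chest 9) = (1/9) / (1/8) = 8/9.

8/9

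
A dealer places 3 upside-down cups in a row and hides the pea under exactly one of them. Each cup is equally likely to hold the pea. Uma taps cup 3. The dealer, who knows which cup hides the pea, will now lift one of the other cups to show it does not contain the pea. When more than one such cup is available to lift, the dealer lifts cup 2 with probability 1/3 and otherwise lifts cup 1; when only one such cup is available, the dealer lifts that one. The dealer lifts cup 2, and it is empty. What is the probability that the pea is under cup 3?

Condition on the true location of the pea.
If it is under cup 1 (prior 1/3): only cup 2 is available, probability 1; weight (1/3)·1 = 1/3.
If it is under cup 2 (prior 1/3): the dealer opened cup 2, so this case is ruled out; weight (1/3)·0 = 0.
If it is under cup 3 (prior 1/3): cup 2 is available, opened with probability 1/3; weight (1/3)·(1/3) = 1/9.
The weights sum to 4/9.
So P(the pea under cup 3 | the dealer opened cup 2) = (1/9) / (4/9) = 1/4.

1/4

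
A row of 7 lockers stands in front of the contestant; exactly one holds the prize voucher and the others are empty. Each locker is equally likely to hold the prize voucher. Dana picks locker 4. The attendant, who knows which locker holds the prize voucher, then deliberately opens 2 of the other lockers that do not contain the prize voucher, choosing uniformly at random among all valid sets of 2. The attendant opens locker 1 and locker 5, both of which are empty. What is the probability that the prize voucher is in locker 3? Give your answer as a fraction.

Condition on the true location of the prize voucher.
If it is in either of lockers 1 and 5 (prior 1/7 each): that locker was opened and seen not to hold the prize — ruled out; weight (1/7)·0 = 0 each.
If it is in any of lockers 2, 3, 6, and 7 (prior 1/7 each): the attendant has 10 equally likely choices, so probability 1/10; weight (1/7)·(1/10) = 1/70 each.
If it is in locker 4 (prior 1/7): the attendant has 15 equally likely choices, so probability 1/15; weight (1/7)·(1/15) = 1/105.
The weights sum to 1/15.
So P(the prize voucher in locker 3 | the attendant opened locker 1 and locker 5) = (1/70) / (1/15) = 3/14.

3/14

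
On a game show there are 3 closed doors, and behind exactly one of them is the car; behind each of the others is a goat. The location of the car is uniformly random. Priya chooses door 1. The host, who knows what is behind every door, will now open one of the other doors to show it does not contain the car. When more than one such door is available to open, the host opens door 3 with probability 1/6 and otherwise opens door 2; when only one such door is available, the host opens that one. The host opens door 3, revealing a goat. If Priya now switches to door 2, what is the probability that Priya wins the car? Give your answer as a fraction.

6/7

Condition on the true location of the car.
If it is behind door 1 (prior 1/3): door 3 is available, opened with probability 1/6; weight (1/3)·(1/6) = 1/18.
If it is behind door 2 (prior 1/3): only door 3 is available, probability 1; weight (1/3)·1 = 1/3.
If it is behind door 3 (prior 1/3): the host opened door 3, so this case is ruled out; weight (1/3)·0 = 0.
The weights sum to 7/18.
So P(the car behind door 2 | the host opened door 3) = (1/3) / (7/18) = 6/7.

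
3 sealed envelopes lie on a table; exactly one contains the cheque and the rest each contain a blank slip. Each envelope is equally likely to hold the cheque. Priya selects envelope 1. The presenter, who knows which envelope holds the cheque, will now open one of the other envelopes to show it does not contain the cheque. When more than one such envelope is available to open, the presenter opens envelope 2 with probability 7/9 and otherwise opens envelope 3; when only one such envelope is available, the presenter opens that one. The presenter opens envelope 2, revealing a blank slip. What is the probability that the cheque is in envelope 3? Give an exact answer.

9/16

Apply Bayes' rule, conditioning on where the cheque actually is.
If it is in envelope 1 (prior 1/3): envelope 2 is available, opened with probability 7/9; weight (1/3)·(7/9) = 7/27.
If it is in envelope 2 (prior 1/3): the presenter opened envelope 2, so this case is ruled out; weight (1/3)·0 = 0.
If it is in envelope 3 (prior 1/3): only envelope 2 is available, probability 1; weight (1/3)·1 = 1/3.
The weights sum to 16/27.
So P(the cheque in envelope 3 | the presenter opened envelope 2) = (1/3) / (16/27) = 9/16.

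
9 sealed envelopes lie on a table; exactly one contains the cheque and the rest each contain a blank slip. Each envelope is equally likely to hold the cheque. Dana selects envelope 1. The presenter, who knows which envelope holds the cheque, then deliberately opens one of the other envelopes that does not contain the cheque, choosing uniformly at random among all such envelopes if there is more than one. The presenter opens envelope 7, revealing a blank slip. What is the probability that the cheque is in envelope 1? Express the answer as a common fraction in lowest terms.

Apply Bayes' rule, conditioning on where the cheque actually is.
If it is in envelope 1 (prior 1/9): the presenter has 8 equally likely choices, so probability 1/8; weight (1/9)·(1/8) = 1/72.
If it is in any of envelopes 2, 3, 4, 5, 6, 8, and 9 (prior 1/9 each): the presenter has 7 equally likely choices, so probability 1/7; weight (1/9)·(1/7) = 1/63 each.
If it is in envelope 7 (prior 1/9): the presenter opened envelope 7, so this case is ruled out; weight (1/9)·0 = 0.
The weights sum to 1/8.
So P(the cheque in envelope 1 | the presenter opened envelope 7) = (1/72) / (1/8) = 1/9.

1/9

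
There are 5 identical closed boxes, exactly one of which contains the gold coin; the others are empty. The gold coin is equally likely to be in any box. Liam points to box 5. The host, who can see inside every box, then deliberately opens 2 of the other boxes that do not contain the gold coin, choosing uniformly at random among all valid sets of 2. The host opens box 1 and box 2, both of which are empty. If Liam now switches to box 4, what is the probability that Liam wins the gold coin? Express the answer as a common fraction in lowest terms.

Consider each possible location of the gold coin in turn.
If it is in either of boxes 1 and 2 (prior 1/5 each): that box was opened and seen not to hold the prize — ruled out; weight (1/5)·0 = 0 each.
If it is in either of boxes 3 and 4 (prior 1/5 each): the host has 3 equally likely choices, so probability 1/3; weight (1/5)·(1/3) = 1/15 each.
If it is in box 5 (prior 1/5): the host has 6 equally likely choices, so probability 1/6; weight (1/5)·(1/6) = 1/30.
The weights sum to 1/6.
So P(the gold coin in box 4 | the host opened box 1 and box 2) = (1/15) / (1/6) = 2/5.

2/5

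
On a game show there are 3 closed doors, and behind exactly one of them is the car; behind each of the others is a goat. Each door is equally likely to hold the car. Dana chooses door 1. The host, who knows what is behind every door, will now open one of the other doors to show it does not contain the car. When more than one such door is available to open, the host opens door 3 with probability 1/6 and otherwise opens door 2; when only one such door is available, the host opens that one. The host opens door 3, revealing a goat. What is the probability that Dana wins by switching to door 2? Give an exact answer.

Consider each possible location of the car in turn.
If it is behind door 1 (prior 1/3): door 3 is available, opened with probability 1/6; weight (1/3)·(1/6) = 1/18.
If it is behind door 2 (prior 1/3): only door 3 is available, probability 1; weight (1/3)·1 = 1/3.
If it is behind door 3 (prior 1/3): the host opened door 3, so this case is ruled out; weight (1/3)·0 = 0.
The weights sum to 7/18.
So P(the car behind door 2 | the host opened door 3) = (1/3) / (7/18) = 6/7.

6/7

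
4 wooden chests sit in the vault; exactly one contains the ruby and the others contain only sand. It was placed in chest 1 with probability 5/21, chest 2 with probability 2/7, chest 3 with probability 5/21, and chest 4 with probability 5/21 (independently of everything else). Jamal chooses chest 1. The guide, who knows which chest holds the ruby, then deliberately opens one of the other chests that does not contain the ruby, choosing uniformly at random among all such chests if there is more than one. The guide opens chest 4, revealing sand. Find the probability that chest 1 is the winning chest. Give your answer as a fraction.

Apply Bayes' rule, conditioning on where the ruby actually is.
If it is in chest 1 (prior 5/21): the guide has 3 equally likely choices, so probability 1/3; weight (5/21)·(1/3) = 5/63.
If it is in chest 2 (prior 2/7): the guide has 2 equally likely choices, so probability 1/2; weight (2/7)·(1/2) = 1/7.
If it is in chest 3 (prior 5/21): the guide has 2 equally likely choices, so probability 1/2; weight (5/21)·(1/2) = 5/42.
If it is in chest 4 (prior 5/21): the guide opened chest 4, so this case is ruled out; weight (5/21)·0 = 0.
The weights sum to 43/126.
So P(the ruby in chest 1 | the guide opened chest 4) = (5/63) / (43/126) = 10/43.

10/43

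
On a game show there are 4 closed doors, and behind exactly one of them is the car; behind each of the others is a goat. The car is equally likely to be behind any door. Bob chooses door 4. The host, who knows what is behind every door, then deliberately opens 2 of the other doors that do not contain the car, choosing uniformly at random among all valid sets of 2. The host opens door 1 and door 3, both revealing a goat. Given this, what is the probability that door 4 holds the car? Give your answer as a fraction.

1/4

Consider each possible location of the car in turn.
If it is behind either of doors 1 and 3 (prior 1/4 each): that door was opened and seen not to hold the prize — ruled out; weight (1/4)·0 = 0 each.
If it is behind door 2 (prior 1/4): the host has no choice, probability 1; weight (1/4)·1 = 1/4.
If it is behind door 4 (prior 1/4): the host has 3 equally likely choices, so probability 1/3; weight (1/4)·(1/3) = 1/12.
The weights sum to 1/3.
So P(the car behind door 4 | the host opened door 1 and door 3) = (1/12) / (1/3) = 1/4.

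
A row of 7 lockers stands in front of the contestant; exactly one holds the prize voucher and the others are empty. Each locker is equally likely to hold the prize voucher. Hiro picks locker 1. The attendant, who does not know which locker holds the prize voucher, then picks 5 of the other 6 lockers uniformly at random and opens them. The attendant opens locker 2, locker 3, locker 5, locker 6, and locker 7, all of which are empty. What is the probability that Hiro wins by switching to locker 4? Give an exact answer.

Because the attendant chose which lockers to open without knowing where the prize voucher is, the choice is independent of the prize location. Learning that none of the 5 opened lockers holds the prize voucher simply rules out those 5 locations and leaves the remaining 2 lockers still equally likely by symmetry.
So P(the prize voucher in locker 4) = 1/2.

1/2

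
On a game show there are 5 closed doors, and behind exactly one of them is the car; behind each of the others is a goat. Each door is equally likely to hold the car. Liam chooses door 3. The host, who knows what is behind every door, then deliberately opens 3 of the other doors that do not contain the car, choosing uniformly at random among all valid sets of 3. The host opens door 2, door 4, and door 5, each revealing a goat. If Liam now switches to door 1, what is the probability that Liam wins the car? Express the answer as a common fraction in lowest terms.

4/5

Apply Bayes' rule, conditioning on where the car actually is.
If it is behind door 1 (prior 1/5): the host has no choice, probability 1; weight (1/5)·1 = 1/5.
If it is behind any of doors 2, 4, and 5 (prior 1/5 each): that door was opened and seen not to hold the prize — ruled out; weight (1/5)·0 = 0 each.
If it is behind door 3 (prior 1/5): the host has 4 equally likely choices, so probability 1/4; weight (1/5)·(1/4) = 1/20.
The weights sum to 1/4.
So P(the car behind door 1 | the host opened door 2, door 4, and door 5) = (1/5) / (1/4) = 4/5.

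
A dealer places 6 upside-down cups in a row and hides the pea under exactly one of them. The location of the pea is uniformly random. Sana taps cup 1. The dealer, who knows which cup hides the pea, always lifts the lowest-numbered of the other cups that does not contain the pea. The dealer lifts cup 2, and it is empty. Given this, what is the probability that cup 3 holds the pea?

1/5

Consider each possible location of the pea in turn.
If it is under any of cups 1, 3, 4, 5, and 6 (prior 1/6 each): cup 2 is the lowest-numbered option available, probability 1; weight (1/6)·1 = 1/6 each.
If it is under cup 2 (prior 1/6): the dealer opened cup 2, so this case is ruled out; weight (1/6)·0 = 0.
The weights sum to 5/6.
So P(the pea under cup 3 | the dealer opened cup 2) = (1/6) / (5/6) = 1/5.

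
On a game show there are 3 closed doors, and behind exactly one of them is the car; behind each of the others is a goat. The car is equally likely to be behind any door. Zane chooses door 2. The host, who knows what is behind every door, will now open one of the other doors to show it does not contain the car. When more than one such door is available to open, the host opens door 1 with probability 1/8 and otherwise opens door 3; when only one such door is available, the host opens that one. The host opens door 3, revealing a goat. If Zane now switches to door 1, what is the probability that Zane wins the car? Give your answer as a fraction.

Apply Bayes' rule, conditioning on where the car actually is.
If it is behind door 1 (prior 1/3): only door 3 is available, probability 1; weight (1/3)·1 = 1/3.
If it is behind door 2 (prior 1/3): door 1 is available but not opened, probability 7/8; weight (1/3)·(7/8) = 7/24.
If it is behind door 3 (prior 1/3): the host opened door 3, so this case is ruled out; weight (1/3)·0 = 0.
The weights sum to 5/8.
So P(the car behind door 1 | the host opened door 3) = (1/3) / (5/8) = 8/15.

8/15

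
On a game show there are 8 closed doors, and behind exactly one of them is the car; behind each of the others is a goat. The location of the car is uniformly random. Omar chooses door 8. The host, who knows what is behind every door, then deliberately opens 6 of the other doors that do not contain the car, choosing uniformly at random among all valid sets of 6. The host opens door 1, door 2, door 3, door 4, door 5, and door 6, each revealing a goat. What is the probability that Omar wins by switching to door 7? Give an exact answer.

Condition on the true location of the car.
If it is behind any of doors 1, 2, 3, 4, 5, and 6 (prior 1/8 each): that door was opened and seen not to hold the prize — ruled out; weight (1/8)·0 = 0 each.
If it is behind door 7 (prior 1/8): the host has no choice, probability 1; weight (1/8)·1 = 1/8.
If it is behind door 8 (prior 1/8): the host has 7 equally likely choices, so probability 1/7; weight (1/8)·(1/7) = 1/56.
The weights sum to 1/7.
So P(the car behind door 7 | the host opened door 1, door 2, door 3, door 4, door 5, and door 6) = (1/8) / (1/7) = 7/8.

7/8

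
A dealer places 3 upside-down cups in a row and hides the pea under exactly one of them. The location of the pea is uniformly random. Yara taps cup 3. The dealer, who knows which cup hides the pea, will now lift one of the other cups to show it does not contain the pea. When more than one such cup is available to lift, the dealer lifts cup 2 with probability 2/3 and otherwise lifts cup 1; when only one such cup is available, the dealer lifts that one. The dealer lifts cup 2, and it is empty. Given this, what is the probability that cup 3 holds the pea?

Condition on the true location of the pea.
If it is under cup 1 (prior 1/3): only cup 2 is available, probability 1; weight (1/3)·1 = 1/3.
If it is under cup 2 (prior 1/3): the dealer opened cup 2, so this case is ruled out; weight (1/3)·0 = 0.
If it is under cup 3 (prior 1/3): cup 2 is available, opened with probability 2/3; weight (1/3)·(2/3) = 2/9.
The weights sum to 5/9.
So P(the pea under cup 3 | the dealer opened cup 2) = (2/9) / (5/9) = 2/5.

2/5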